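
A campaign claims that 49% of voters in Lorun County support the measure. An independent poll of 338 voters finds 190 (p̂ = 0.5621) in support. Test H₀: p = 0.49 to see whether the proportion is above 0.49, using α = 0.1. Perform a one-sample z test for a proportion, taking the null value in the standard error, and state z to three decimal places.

z = 2.653

p̂ = 190/338 ≈ 0.56213.
SE = √(p₀(1−p₀)/n) = √(0.2499/338) = 0.02719.
z = (0.56213 − 0.49)/0.02719 = 0.07213/0.02719 = 2.653.
p-value = P(Z > 2.653) ≈ 0.0040, so at α = 0.1 we reject H₀.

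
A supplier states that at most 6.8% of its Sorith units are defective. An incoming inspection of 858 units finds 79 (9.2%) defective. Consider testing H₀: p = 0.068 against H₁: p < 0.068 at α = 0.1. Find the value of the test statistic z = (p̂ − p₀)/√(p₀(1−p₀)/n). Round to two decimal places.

p̂ = 79/858 ≈ 0.0921.
SE = √(p₀(1−p₀)/n) = √(0.063376/858) = 0.0086.
z = (0.0921 − 0.068)/0.0086 = 0.0241/0.0086 = 2.80.
p-value = P(Z < 2.801) ≈ 0.9975, so at α = 0.1 we fail to reject H₀.

z = 2.80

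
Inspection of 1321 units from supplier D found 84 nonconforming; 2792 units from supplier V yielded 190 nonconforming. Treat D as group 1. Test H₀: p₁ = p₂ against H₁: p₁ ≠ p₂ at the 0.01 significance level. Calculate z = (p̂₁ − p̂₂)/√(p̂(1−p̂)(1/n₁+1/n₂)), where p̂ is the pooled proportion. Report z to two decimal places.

p̂₁ = 84/1321 = 0.0636, p̂₂ = 190/2792 = 0.0681.
Pooled p̂ = (84+190)/(1321+2792) = 274/4113 = 0.0666.
SE = √(p̂(1−p̂)(1/n₁+1/n₂)) = √(0.0666·0.9334·0.00111517) = √(6.93413e-05) = 0.0083.
z = (0.0636 − 0.0681)/0.0083 = -0.0045/0.0083 = -0.54.
Two-sided p-value ≈ 2·Φ(−0.536) = 0.5920, so at α = 0.01 we fail to reject H₀.

z = -0.54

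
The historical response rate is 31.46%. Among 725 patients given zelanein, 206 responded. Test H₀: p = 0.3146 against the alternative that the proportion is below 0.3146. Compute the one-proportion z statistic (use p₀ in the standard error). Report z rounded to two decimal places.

p̂ = 206/725 ≈ 0.2841.
SE = √(p₀(1−p₀)/n) = √(0.21563/725) = 0.0172.
z = (0.2841 − 0.3146)/0.0172 = -0.0305/0.0172 = -1.77.

z = -1.77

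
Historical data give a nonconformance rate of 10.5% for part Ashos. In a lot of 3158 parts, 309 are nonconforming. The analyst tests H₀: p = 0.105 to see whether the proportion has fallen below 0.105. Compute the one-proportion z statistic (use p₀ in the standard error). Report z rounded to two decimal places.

p̂ = 309/3158 = 0.0978.
Standard error under H₀: √(0.105×0.895/3158) = 0.0055.
z = (0.0978 − 0.105)/0.0055 = -0.0072/0.0055 = -1.31.
p-value = P(Z < -1.311) ≈ 0.0949.

z = -1.31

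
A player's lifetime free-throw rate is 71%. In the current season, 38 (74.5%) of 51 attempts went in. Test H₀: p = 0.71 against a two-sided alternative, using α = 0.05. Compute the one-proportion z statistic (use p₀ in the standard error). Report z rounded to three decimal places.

z = 0.552

p̂ = 38/51 = 0.74510.
SE = √(p₀(1−p₀)/n) = √(0.2059/51) = 0.06354.
z = (0.74510 − 0.71)/0.06354 = 0.03510/0.06354 = 0.552.
Two-sided p-value ≈ 2·Φ(−0.552) = 0.5807; since p > α = 0.05, fail to reject H₀.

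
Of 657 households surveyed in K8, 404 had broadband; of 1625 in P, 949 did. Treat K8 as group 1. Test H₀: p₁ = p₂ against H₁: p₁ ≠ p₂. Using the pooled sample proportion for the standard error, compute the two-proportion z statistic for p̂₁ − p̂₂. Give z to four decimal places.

z = 1.3611

p̂₁ = 404/657 = 0.614916, p̂₂ = 949/1625 = 0.584000.
Pooled p̂ = (404+949)/(657+1625) = 1353/2282 = 0.592901.
SE = √(p̂(1−p̂)(1/n₁+1/n₂)) = √(0.592901·0.407099·0.00213745) = √(0.000515916) = 0.022714.
z = (0.614916 − 0.584000)/0.022714 = 0.030916/0.022714 = 1.3611.
p-value = 2·P(Z > 1.361) ≈ 0.1735.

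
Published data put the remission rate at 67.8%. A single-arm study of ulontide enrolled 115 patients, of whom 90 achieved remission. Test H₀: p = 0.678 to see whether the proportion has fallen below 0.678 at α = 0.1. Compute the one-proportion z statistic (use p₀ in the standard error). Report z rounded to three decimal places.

z = 2.401

p̂ = 90/115 = 0.78261.
Standard error under H₀: √(0.678×0.322/115) = 0.04357.
z = (0.78261 − 0.678)/0.04357 = 0.10461/0.04357 = 2.401.
p-value = P(Z < 2.401) ≈ 0.9918; since p > α = 0.1, fail to reject H₀.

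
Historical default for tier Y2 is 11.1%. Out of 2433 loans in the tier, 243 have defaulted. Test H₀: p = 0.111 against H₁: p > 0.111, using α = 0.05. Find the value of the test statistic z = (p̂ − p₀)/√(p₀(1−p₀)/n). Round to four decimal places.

p̂ = 243/2433 ≈ 0.0998767.
Under H₀, SE = √(0.111·0.889/2433) = √(4.05586e-05) = 0.0063686.
z = (0.0998767 − 0.111)/0.0063686 = -0.0111233/0.0063686 = -1.7466.
p-value = P(Z > -1.747) ≈ 0.9596; since p > α = 0.05, fail to reject H₀.

z = -1.7466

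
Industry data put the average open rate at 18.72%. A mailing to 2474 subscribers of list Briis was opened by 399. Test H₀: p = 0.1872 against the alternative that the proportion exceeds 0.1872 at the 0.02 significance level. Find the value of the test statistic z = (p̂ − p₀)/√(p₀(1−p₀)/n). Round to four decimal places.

z = -3.3055

p̂ = 399/2474 ≈ 0.1612773.
SE = √(p₀(1−p₀)/n) = √(0.15216/2474) = 0.0078423.
z = (0.1612773 − 0.1872)/0.0078423 = -0.0259227/0.0078423 = -3.3055.
p-value = P(Z > -3.305) ≈ 0.9995. With α = 0.02, fail to reject H₀.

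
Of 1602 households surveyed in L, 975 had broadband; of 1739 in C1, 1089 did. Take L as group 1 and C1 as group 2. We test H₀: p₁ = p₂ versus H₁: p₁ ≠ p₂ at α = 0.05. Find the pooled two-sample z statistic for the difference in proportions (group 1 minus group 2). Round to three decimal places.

z = -1.046

p̂₁ = 975/1602 ≈ 0.60861, p̂₂ = 1089/1739 ≈ 0.62622.
Pooled p̂ = (975+1089)/(1602+1739) = 2064/3341 = 0.61778.
SE = √(0.236128 × 0.00119926) = 0.01683.
z = (0.60861 − 0.62622)/0.01683 = -0.01761/0.01683 = -1.046.
p-value = 2·P(Z > 1.046) ≈ 0.2954, so at α = 0.05 we fail to reject H₀.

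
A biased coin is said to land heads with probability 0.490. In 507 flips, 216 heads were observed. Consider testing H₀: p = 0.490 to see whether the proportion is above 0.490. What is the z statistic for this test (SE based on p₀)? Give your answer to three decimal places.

z = -2.881

p̂ = 216/507 ≈ 0.42604.
Standard error under H₀: √(0.49×0.51/507) = 0.02220.
z = (0.42604 − 0.49)/0.02220 = -0.06396/0.02220 = -2.881.
p-value = P(Z > -2.881) ≈ 0.9980.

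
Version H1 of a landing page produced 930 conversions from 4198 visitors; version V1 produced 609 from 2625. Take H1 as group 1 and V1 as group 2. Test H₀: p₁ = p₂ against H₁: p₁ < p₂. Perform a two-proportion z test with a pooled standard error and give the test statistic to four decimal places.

p̂₁ = 930/4198 = 0.22153406, p̂₂ = 609/2625 = 0.23200000.
Pooled p̂ = (930+609)/(4198+2625) = 1539/6823 = 0.22556060.
SE = √(p̂(1−p̂)(1/n₁+1/n₂)) = √(0.22556060·0.77443940·0.000619161) = √(0.000108157) = 0.01039985.
z = (0.22153406 − 0.23200000)/0.01039985 = -0.01046594/0.01039985 = -1.0064.

z = -1.0064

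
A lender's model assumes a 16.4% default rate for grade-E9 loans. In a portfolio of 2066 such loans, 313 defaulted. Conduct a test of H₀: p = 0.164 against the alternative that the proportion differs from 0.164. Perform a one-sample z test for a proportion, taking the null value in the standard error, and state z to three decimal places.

p̂ = 313/2066 = 0.15150.
Under H₀, SE = √(0.164·0.836/2066) = √(6.63621e-05) = 0.00815.
z = (0.15150 − 0.164)/0.00815 = -0.01250/0.00815 = -1.534.

z = -1.534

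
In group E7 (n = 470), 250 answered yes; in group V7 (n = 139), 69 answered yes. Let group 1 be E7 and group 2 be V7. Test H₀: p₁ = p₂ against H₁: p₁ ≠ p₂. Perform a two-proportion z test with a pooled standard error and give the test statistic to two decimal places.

p̂₁ = 250/470 ≈ 0.5319, p̂₂ = 69/139 ≈ 0.4964.
Pooled p̂ = (250+69)/(470+139) = 319/609 = 0.5238.
SE = √(0.249433 × 0.0093219) = 0.0482.
z = (0.5319 − 0.4964)/0.0482 = 0.0355/0.0482 = 0.74.

z = 0.74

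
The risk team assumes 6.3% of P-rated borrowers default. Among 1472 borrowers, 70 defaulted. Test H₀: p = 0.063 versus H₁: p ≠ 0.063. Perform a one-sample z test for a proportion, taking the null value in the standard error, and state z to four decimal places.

p̂ = 70/1472 ≈ 0.047554.
SE = √(p₀(1−p₀)/n) = √(0.059031/1472) = 0.006333.
z = (0.047554 − 0.063)/0.006333 = -0.015446/0.006333 = -2.4390.

z = -2.4390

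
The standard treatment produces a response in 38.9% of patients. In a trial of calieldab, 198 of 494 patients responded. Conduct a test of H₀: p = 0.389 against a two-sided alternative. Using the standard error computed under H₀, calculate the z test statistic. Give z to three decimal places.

p̂ = 198/494 ≈ 0.400810.
Standard error under H₀: √(0.389×0.611/494) = 0.021935.
z = (0.400810 − 0.389)/0.021935 = 0.011810/0.021935 = 0.538.
Two-sided p-value ≈ 2·Φ(−0.538) = 0.5903.

z = 0.538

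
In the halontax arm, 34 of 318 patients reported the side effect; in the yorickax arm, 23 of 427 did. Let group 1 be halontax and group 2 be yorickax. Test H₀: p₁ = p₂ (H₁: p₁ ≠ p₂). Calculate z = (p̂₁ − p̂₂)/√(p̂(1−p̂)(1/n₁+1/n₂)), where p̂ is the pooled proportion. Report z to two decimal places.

p̂₁ = 34/318 = 0.1069, p̂₂ = 23/427 = 0.0539.
Pooled p̂ = (34+23)/(318+427) = 57/745 = 0.0765.
SE = √(p̂(1−p̂)(1/n₁+1/n₂)) = √(0.0765·0.9235·0.00548657) = √(0.000387661) = 0.0197.
z = (0.1069 − 0.0539)/0.0197 = 0.0530/0.0197 = 2.69.
Two-sided p-value ≈ 2·Φ(−2.695) = 0.0070.

z = 2.69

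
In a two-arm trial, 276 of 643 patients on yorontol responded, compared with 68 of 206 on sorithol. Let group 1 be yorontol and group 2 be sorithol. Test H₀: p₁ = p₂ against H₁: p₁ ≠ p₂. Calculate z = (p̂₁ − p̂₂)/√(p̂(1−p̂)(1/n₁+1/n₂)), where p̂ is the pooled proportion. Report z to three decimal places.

z = 2.522

p̂₁ = 276/643 = 0.429238, p̂₂ = 68/206 = 0.330097.
Pooled p̂ = (276+68)/(643+206) = 344/849 = 0.405183.
SE = √(0.24101 × 0.00640958) = 0.039304.
z = (0.429238 − 0.330097)/0.039304 = 0.099141/0.039304 = 2.522.
Two-sided p-value ≈ 2·Φ(−2.522) = 0.0117.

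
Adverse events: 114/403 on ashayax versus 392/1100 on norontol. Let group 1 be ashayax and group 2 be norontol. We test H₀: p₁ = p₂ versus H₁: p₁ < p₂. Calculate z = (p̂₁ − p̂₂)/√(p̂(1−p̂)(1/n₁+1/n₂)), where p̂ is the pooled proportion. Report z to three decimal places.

z = -2.671

p̂₁ = 114/403 ≈ 0.282878, p̂₂ = 392/1100 ≈ 0.356364.
Pooled p̂ = (114+392)/(403+1100) = 506/1503 = 0.336660.
SE = √(0.22332 × 0.00339048) = 0.027517.
z = (0.282878 − 0.356364)/0.027517 = -0.073486/0.027517 = -2.671.
p-value = P(Z < -2.671) ≈ 0.0038.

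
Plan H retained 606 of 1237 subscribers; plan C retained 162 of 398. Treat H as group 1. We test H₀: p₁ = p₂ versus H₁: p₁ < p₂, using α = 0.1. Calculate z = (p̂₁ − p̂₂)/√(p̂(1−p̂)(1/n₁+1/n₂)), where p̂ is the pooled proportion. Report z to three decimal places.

p̂₁ = 606/1237 = 0.48989, p̂₂ = 162/398 = 0.40704.
Pooled p̂ = (606+162)/(1237+398) = 768/1635 = 0.46972.
SE = √(p̂(1−p̂)(1/n₁+1/n₂)) = √(0.46972·0.53028·0.00332097) = √(0.000827199) = 0.02876.
z = (0.48989 − 0.40704)/0.02876 = 0.08285/0.02876 = 2.881.
p-value = P(Z < 2.881) ≈ 0.9980. With α = 0.1, fail to reject H₀.

z = 2.881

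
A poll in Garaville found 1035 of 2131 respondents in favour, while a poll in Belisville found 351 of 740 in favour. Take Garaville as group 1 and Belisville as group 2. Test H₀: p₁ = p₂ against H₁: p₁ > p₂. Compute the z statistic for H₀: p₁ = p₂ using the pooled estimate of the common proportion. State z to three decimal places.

p̂₁ = 1035/2131 ≈ 0.48569, p̂₂ = 351/740 ≈ 0.47432.
Pooled p̂ = (1035+351)/(2131+740) = 1386/2871 = 0.48276.
SE = √(0.249703 × 0.00182061) = 0.02132.
z = (0.48569 − 0.47432)/0.02132 = 0.01137/0.02132 = 0.533.
p-value = P(Z > 0.533) ≈ 0.2970.

z = 0.533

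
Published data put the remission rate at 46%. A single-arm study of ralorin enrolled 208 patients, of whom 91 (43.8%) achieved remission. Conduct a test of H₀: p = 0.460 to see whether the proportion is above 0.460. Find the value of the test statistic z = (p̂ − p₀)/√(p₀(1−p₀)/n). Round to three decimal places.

p̂ = 91/208 ≈ 0.43750.
Under H₀, SE = √(0.46·0.54/208) = √(0.00119423) = 0.03456.
z = (0.43750 − 0.46)/0.03456 = -0.02250/0.03456 = -0.651.

z = -0.651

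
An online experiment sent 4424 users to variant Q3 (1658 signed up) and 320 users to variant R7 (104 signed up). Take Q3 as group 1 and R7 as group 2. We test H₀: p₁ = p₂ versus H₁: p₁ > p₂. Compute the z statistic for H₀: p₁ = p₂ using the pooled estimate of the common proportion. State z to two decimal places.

p̂₁ = 1658/4424 = 0.3748, p̂₂ = 104/320 = 0.3250.
Pooled p̂ = (1658+104)/(4424+320) = 1762/4744 = 0.3714.
SE = √(p̂(1−p̂)(1/n₁+1/n₂)) = √(0.3714·0.6286·0.00335104) = √(0.000782355) = 0.0280.
z = (0.3748 − 0.3250)/0.0280 = 0.0498/0.0280 = 1.78.
p-value = P(Z > 1.780) ≈ 0.0376.

z = 1.78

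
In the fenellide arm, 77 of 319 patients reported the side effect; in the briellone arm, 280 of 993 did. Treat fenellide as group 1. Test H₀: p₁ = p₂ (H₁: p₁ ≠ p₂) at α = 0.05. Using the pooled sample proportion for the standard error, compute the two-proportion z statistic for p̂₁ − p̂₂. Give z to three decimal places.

p̂₁ = 77/319 ≈ 0.24138, p̂₂ = 280/993 ≈ 0.28197.
Pooled p̂ = (77+280)/(319+993) = 357/1312 = 0.27210.
SE = √(0.198063 × 0.00414185) = 0.02864.
z = (0.24138 − 0.28197)/0.02864 = -0.04059/0.02864 = -1.417.
Two-sided p-value ≈ 2·Φ(−1.417) = 0.1564; since p > α = 0.05, fail to reject H₀.

z = -1.417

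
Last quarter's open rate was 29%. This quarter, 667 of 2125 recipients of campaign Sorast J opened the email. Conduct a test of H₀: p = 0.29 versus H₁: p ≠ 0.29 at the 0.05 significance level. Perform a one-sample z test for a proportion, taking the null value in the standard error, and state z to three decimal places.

z = 2.426

p̂ = 667/2125 ≈ 0.313882.
SE = √(p₀(1−p₀)/n) = √(0.2059/2125) = 0.009843.
z = (0.313882 − 0.29)/0.009843 = 0.023882/0.009843 = 2.426.
p-value = 2·P(Z > 2.426) ≈ 0.0153. With α = 0.05, reject H₀.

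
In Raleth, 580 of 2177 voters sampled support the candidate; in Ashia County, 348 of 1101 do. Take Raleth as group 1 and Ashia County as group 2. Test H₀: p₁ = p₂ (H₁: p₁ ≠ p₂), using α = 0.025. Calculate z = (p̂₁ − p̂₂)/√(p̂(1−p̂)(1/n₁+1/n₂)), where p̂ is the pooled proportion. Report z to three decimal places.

z = -2.980

p̂₁ = 580/2177 = 0.266422, p̂₂ = 348/1101 = 0.316076.
Pooled p̂ = (580+348)/(2177+1101) = 928/3278 = 0.283099.
SE = √(0.202954 × 0.00136761) = 0.016660.
z = (0.266422 − 0.316076)/0.016660 = -0.049654/0.016660 = -2.980.
Two-sided p-value ≈ 2·Φ(−2.980) = 0.0029. With α = 0.025, reject H₀.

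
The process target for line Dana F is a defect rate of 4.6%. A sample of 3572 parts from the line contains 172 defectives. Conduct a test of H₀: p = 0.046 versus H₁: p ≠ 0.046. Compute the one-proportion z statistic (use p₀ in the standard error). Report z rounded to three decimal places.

z = 0.614

p̂ = 172/3572 ≈ 0.048152.
Standard error under H₀: √(0.046×0.954/3572) = 0.003505.
z = (0.048152 − 0.046)/0.003505 = 0.002152/0.003505 = 0.614.
p-value = 2·P(Z > 0.614) ≈ 0.5392.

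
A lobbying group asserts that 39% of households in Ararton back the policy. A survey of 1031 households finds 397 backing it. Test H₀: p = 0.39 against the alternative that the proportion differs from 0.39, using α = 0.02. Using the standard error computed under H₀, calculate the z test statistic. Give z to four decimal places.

p̂ = 397/1031 = 0.385063.
SE = √(p₀(1−p₀)/n) = √(0.2379/1031) = 0.015190.
z = (0.385063 − 0.39)/0.015190 = -0.004937/0.015190 = -0.3250.
Two-sided p-value ≈ 2·Φ(−0.325) = 0.7452; since p > α = 0.02, fail to reject H₀.

z = -0.3250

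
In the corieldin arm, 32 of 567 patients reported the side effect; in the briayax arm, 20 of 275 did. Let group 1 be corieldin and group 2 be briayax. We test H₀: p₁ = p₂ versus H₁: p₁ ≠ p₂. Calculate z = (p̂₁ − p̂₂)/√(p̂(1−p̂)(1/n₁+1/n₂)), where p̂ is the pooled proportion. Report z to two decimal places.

z = -0.92

p̂₁ = 32/567 ≈ 0.0564, p̂₂ = 20/275 ≈ 0.0727.
Pooled p̂ = (32+20)/(567+275) = 52/842 = 0.0618.
SE = √(0.0579437 × 0.00540003) = 0.0177.
z = (0.0564 − 0.0727)/0.0177 = -0.0163/0.0177 = -0.92.
p-value = 2·P(Z > 0.921) ≈ 0.3571.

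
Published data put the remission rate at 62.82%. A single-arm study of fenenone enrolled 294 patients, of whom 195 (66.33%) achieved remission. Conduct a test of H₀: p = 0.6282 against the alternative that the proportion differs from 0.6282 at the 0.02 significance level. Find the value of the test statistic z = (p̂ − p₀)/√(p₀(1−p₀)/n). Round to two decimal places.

p̂ = 195/294 ≈ 0.6633.
Standard error under H₀: √(0.6282×0.3718/294) = 0.0282.
z = (0.6633 − 0.6282)/0.0282 = 0.0351/0.0282 = 1.24.
Two-sided p-value ≈ 2·Φ(−1.244) = 0.2135, so at α = 0.02 we fail to reject H₀.

z = 1.24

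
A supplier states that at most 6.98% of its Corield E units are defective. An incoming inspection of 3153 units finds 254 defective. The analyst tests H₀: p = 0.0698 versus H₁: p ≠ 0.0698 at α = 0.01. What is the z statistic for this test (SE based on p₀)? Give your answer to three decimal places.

z = 2.371

p̂ = 254/3153 = 0.080558.
SE = √(p₀(1−p₀)/n) = √(0.064928/3153) = 0.004538.
z = (0.080558 − 0.0698)/0.004538 = 0.010758/0.004538 = 2.371.
Two-sided p-value ≈ 2·Φ(−2.371) = 0.0178; since p > α = 0.01, fail to reject H₀.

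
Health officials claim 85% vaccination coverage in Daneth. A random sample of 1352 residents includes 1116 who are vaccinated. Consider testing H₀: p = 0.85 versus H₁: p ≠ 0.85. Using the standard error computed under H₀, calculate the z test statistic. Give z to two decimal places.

z = -2.53

p̂ = 1116/1352 ≈ 0.82544.
Under H₀, SE = √(0.85·0.15/1352) = √(9.43047e-05) = 0.00971.
z = (0.82544 − 0.85)/0.00971 = -0.02456/0.00971 = -2.53.
p-value = 2·P(Z > 2.529) ≈ 0.0114.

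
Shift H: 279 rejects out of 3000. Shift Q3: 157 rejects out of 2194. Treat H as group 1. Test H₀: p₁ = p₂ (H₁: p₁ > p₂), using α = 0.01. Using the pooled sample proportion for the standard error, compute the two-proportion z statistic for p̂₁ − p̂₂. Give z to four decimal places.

z = 2.7525

p̂₁ = 279/3000 ≈ 0.0930000, p̂₂ = 157/2194 ≈ 0.0715588.
Pooled p̂ = (279+157)/(3000+2194) = 436/5194 = 0.0839430.
SE = √(0.0768966 × 0.000789122) = 0.0077898.
z = (0.0930000 − 0.0715588)/0.0077898 = 0.0214412/0.0077898 = 2.7525.
p-value = P(Z > 2.752) ≈ 0.0030. With α = 0.01, reject H₀.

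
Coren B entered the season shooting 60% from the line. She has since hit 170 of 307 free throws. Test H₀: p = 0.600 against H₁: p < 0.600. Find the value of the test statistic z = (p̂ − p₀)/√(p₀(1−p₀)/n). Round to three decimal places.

p̂ = 170/307 = 0.55375.
SE = √(p₀(1−p₀)/n) = √(0.24/307) = 0.02796.
z = (0.55375 − 0.6)/0.02796 = -0.04625/0.02796 = -1.654.

z = -1.654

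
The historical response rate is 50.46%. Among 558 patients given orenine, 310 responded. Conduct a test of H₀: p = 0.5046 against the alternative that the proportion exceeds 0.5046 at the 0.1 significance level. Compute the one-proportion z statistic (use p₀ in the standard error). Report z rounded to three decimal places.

p̂ = 310/558 = 0.55556.
Standard error under H₀: √(0.5046×0.4954/558) = 0.02117.
z = (0.55556 − 0.5046)/0.02117 = 0.05096/0.02117 = 2.407.
p-value = P(Z > 2.407) ≈ 0.0080; since p < α = 0.1, reject H₀.

z = 2.407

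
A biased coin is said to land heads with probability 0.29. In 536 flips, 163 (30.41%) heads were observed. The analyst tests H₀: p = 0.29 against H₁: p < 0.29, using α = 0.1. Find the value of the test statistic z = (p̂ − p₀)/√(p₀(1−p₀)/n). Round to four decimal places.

p̂ = 163/536 ≈ 0.304104.
SE = √(p₀(1−p₀)/n) = √(0.2059/536) = 0.019600.
z = (0.304104 − 0.29)/0.019600 = 0.014104/0.019600 = 0.7196.
p-value = P(Z < 0.720) ≈ 0.7641, so at α = 0.1 we fail to reject H₀.

z = 0.7196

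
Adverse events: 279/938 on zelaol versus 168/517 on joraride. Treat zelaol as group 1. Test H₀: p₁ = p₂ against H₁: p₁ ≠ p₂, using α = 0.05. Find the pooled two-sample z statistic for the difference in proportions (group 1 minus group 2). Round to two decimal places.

p̂₁ = 279/938 = 0.2974, p̂₂ = 168/517 = 0.3250.
Pooled p̂ = (279+168)/(938+517) = 447/1455 = 0.3072.
SE = √(0.212835 × 0.00300033) = 0.0253.
z = (0.2974 − 0.3250)/0.0253 = -0.0276/0.0253 = -1.09.
Two-sided p-value ≈ 2·Φ(−1.089) = 0.2763, so at α = 0.05 we fail to reject H₀.

z = -1.09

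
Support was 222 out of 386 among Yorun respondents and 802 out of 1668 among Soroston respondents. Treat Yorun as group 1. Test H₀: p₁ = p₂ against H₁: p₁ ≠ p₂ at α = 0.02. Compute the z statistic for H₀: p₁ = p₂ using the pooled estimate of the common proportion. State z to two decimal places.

p̂₁ = 222/386 ≈ 0.5751, p̂₂ = 802/1668 ≈ 0.4808.
Pooled p̂ = (222+802)/(386+1668) = 1024/2054 = 0.4985.
SE = √(0.249998 × 0.00319019) = 0.0282.
z = (0.5751 − 0.4808)/0.0282 = 0.0943/0.0282 = 3.34.
Two-sided p-value ≈ 2·Φ(−3.340) = 0.0008; since p < α = 0.02, reject H₀.

z = 3.34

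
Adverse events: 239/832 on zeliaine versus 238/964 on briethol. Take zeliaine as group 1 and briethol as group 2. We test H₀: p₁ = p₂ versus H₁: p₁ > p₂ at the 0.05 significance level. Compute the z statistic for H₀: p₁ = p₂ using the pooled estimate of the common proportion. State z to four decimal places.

z = 1.9317

p̂₁ = 239/832 ≈ 0.2872596, p̂₂ = 238/964 ≈ 0.2468880.
Pooled p̂ = (239+238)/(832+964) = 477/1796 = 0.2655902.
SE = √(p̂(1−p̂)(1/n₁+1/n₂)) = √(0.2655902·0.7344098·0.00223927) = √(0.000436774) = 0.0208991.
z = (0.2872596 − 0.2468880)/0.0208991 = 0.0403716/0.0208991 = 1.9317.
p-value = P(Z > 1.932) ≈ 0.0267. With α = 0.05, reject H₀.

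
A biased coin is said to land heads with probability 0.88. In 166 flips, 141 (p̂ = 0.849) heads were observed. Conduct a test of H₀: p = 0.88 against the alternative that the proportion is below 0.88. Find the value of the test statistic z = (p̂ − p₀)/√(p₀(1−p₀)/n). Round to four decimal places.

z = -1.2133

p̂ = 141/166 = 0.849398.
Under H₀, SE = √(0.88·0.12/166) = √(0.000636145) = 0.025222.
z = (0.849398 − 0.88)/0.025222 = -0.030602/0.025222 = -1.2133.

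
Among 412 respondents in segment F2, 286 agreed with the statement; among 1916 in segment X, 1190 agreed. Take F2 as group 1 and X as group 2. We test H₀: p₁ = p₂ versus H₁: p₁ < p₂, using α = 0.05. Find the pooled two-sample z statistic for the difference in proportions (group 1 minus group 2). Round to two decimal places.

p̂₁ = 286/412 = 0.6942, p̂₂ = 1190/1916 = 0.6211.
Pooled p̂ = (286+1190)/(412+1916) = 1476/2328 = 0.6340.
SE = √(p̂(1−p̂)(1/n₁+1/n₂)) = √(0.6340·0.3660·0.00294911) = √(0.000684306) = 0.0262.
z = (0.6942 − 0.6211)/0.0262 = 0.0731/0.0262 = 2.79.
p-value = P(Z < 2.794) ≈ 0.9974, so at α = 0.05 we fail to reject H₀.

z = 2.79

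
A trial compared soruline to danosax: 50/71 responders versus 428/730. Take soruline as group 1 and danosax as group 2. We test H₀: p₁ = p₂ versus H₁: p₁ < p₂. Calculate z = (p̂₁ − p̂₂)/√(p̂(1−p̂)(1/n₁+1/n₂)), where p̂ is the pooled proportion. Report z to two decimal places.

z = 1.93

p̂₁ = 50/71 = 0.7042, p̂₂ = 428/730 = 0.5863.
Pooled p̂ = (50+428)/(71+730) = 478/801 = 0.5968.
SE = √(p̂(1−p̂)(1/n₁+1/n₂)) = √(0.5968·0.4032·0.0154544) = √(0.00371892) = 0.0610.
z = (0.7042 − 0.5863)/0.0610 = 0.1179/0.0610 = 1.93.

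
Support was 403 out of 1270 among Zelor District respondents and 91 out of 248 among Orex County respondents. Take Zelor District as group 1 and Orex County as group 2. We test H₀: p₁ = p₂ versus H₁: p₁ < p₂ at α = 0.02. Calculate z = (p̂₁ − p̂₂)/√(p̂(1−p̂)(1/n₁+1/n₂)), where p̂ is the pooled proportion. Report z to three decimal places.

p̂₁ = 403/1270 = 0.31732, p̂₂ = 91/248 = 0.36694.
Pooled p̂ = (403+91)/(1270+248) = 494/1518 = 0.32543.
SE = √(p̂(1−p̂)(1/n₁+1/n₂)) = √(0.32543·0.67457·0.00481966) = √(0.00105803) = 0.03253.
z = (0.31732 − 0.36694)/0.03253 = -0.04962/0.03253 = -1.525.
p-value = P(Z < -1.525) ≈ 0.0636, so at α = 0.02 we fail to reject H₀.

z = -1.525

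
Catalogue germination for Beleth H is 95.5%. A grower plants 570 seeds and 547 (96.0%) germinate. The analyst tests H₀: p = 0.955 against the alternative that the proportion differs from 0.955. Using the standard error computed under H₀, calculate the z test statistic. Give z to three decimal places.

z = 0.535

p̂ = 547/570 = 0.959649.
SE = √(p₀(1−p₀)/n) = √(0.042975/570) = 0.008683.
z = (0.959649 − 0.955)/0.008683 = 0.004649/0.008683 = 0.535.
Two-sided p-value ≈ 2·Φ(−0.535) = 0.5924.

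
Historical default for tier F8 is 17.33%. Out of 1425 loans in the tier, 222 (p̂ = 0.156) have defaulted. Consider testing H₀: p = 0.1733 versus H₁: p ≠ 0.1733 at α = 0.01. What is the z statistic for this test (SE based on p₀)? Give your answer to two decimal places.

z = -1.75

p̂ = 222/1425 ≈ 0.1558.
Under H₀, SE = √(0.1733·0.8267/1425) = √(0.000100538) = 0.0100.
z = (0.1558 − 0.1733)/0.0100 = -0.0175/0.0100 = -1.75.
p-value = 2·P(Z > 1.746) ≈ 0.0807. With α = 0.01, fail to reject H₀.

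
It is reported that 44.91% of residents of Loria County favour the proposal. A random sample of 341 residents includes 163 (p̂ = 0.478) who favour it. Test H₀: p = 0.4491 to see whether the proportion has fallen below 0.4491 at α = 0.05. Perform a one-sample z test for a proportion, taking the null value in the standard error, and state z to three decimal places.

z = 1.073

p̂ = 163/341 ≈ 0.47801.
Standard error under H₀: √(0.4491×0.5509/341) = 0.02694.
z = (0.47801 − 0.4491)/0.02694 = 0.02891/0.02694 = 1.073.
p-value = P(Z < 1.073) ≈ 0.8584, so at α = 0.05 we fail to reject H₀.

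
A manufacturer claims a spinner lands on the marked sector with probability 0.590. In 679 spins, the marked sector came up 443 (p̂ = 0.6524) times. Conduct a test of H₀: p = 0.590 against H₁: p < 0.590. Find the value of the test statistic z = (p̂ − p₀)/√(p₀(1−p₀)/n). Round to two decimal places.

z = 3.31

p̂ = 443/679 = 0.65243.
SE = √(p₀(1−p₀)/n) = √(0.2419/679) = 0.01887.
z = (0.65243 − 0.59)/0.01887 = 0.06243/0.01887 = 3.31.
p-value = P(Z < 3.308) ≈ 0.9995.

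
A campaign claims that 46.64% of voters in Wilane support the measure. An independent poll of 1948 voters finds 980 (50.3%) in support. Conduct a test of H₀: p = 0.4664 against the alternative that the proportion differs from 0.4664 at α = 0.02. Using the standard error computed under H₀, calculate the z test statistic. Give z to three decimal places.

z = 3.245

p̂ = 980/1948 ≈ 0.503080.
Under H₀, SE = √(0.4664·0.5336/1948) = √(0.000127757) = 0.011303.
z = (0.503080 − 0.4664)/0.011303 = 0.036680/0.011303 = 3.245.
Two-sided p-value ≈ 2·Φ(−3.245) = 0.0012. With α = 0.02, reject H₀.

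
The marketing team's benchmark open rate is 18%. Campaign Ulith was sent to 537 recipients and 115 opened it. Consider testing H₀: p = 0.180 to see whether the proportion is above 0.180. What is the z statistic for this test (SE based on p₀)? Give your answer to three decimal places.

z = 2.060

p̂ = 115/537 = 0.21415.
SE = √(p₀(1−p₀)/n) = √(0.1476/537) = 0.01658.
z = (0.21415 − 0.18)/0.01658 = 0.03415/0.01658 = 2.060.
p-value = P(Z > 2.060) ≈ 0.0197.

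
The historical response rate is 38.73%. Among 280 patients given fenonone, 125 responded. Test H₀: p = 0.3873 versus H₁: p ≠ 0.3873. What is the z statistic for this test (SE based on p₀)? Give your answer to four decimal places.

p̂ = 125/280 = 0.446429.
SE = √(p₀(1−p₀)/n) = √(0.2373/280) = 0.029112.
z = (0.446429 − 0.3873)/0.029112 = 0.059129/0.029112 = 2.0311.
Two-sided p-value ≈ 2·Φ(−2.031) = 0.0422.

z = 2.0311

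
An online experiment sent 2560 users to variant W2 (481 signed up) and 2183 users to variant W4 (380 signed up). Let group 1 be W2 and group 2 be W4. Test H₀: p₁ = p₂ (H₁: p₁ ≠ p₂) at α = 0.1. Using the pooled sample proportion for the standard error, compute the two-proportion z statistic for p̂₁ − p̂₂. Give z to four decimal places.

p̂₁ = 481/2560 = 0.1878906, p̂₂ = 380/2183 = 0.1740724.
Pooled p̂ = (481+380)/(2560+2183) = 861/4743 = 0.1815307.
SE = √(p̂(1−p̂)(1/n₁+1/n₂)) = √(0.1815307·0.8184693·0.00084871) = √(0.000126099) = 0.0112294.
z = (0.1878906 − 0.1740724)/0.0112294 = 0.0138182/0.0112294 = 1.2305.
p-value = 2·P(Z > 1.231) ≈ 0.2185; since p > α = 0.1, fail to reject H₀.

z = 1.2305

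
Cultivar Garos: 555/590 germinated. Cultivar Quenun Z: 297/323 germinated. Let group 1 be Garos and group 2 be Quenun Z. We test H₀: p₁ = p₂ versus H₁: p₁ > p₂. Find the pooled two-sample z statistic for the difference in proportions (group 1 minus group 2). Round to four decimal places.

z = 1.2251

p̂₁ = 555/590 = 0.940678, p̂₂ = 297/323 = 0.919505.
Pooled p̂ = (555+297)/(590+323) = 852/913 = 0.933187.
SE = √(p̂(1−p̂)(1/n₁+1/n₂)) = √(0.933187·0.066813·0.00479089) = √(0.000298706) = 0.017283.
z = (0.940678 − 0.919505)/0.017283 = 0.021173/0.017283 = 1.2251.
p-value = P(Z > 1.225) ≈ 0.1103.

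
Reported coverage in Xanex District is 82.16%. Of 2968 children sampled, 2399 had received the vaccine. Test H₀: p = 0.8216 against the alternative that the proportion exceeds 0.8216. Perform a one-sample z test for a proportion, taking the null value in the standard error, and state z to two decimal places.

z = -1.89

p̂ = 2399/2968 = 0.80829.
Standard error under H₀: √(0.8216×0.1784/2968) = 0.00703.
z = (0.80829 − 0.8216)/0.00703 = -0.01331/0.00703 = -1.89.
p-value = P(Z > -1.894) ≈ 0.9709.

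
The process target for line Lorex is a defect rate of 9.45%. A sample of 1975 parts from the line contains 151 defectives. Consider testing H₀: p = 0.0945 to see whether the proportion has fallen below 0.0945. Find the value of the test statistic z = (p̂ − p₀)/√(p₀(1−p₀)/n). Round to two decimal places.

z = -2.74

p̂ = 151/1975 ≈ 0.07646.
Under H₀, SE = √(0.0945·0.9055/1975) = √(4.33265e-05) = 0.00658.
z = (0.07646 − 0.0945)/0.00658 = -0.01804/0.00658 = -2.74.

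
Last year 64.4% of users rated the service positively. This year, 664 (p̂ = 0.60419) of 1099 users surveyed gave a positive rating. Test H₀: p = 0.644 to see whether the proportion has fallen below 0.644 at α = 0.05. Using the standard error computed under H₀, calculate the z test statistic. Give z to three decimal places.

z = -2.757

p̂ = 664/1099 = 0.60419.
SE = √(p₀(1−p₀)/n) = √(0.22926/1099) = 0.01444.
z = (0.60419 − 0.644)/0.01444 = -0.03981/0.01444 = -2.757.
p-value = P(Z < -2.757) ≈ 0.0029. With α = 0.05, reject H₀.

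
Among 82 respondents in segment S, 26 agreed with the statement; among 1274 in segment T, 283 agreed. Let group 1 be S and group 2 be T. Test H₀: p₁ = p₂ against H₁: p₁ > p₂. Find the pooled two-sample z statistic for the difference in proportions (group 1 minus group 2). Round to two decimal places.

z = 1.99

p̂₁ = 26/82 = 0.3171, p̂₂ = 283/1274 = 0.2221.
Pooled p̂ = (26+283)/(82+1274) = 309/1356 = 0.2279.
SE = √(p̂(1−p̂)(1/n₁+1/n₂)) = √(0.2279·0.7721·0.0129801) = √(0.00228382) = 0.0478.
z = (0.3171 − 0.2221)/0.0478 = 0.0950/0.0478 = 1.99.
p-value = P(Z > 1.987) ≈ 0.0235.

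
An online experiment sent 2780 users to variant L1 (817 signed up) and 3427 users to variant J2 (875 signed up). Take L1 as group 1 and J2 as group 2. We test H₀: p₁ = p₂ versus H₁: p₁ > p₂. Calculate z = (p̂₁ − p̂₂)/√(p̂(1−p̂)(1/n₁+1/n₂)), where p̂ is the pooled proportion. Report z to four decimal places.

p̂₁ = 817/2780 = 0.2938849, p̂₂ = 875/3427 = 0.2553254.
Pooled p̂ = (817+875)/(2780+3427) = 1692/6207 = 0.2725955.
SE = √(p̂(1−p̂)(1/n₁+1/n₂)) = √(0.2725955·0.7274045·0.000651513) = √(0.000129187) = 0.0113660.
z = (0.2938849 − 0.2553254)/0.0113660 = 0.0385595/0.0113660 = 3.3925.
p-value = P(Z > 3.393) ≈ 0.0003.

z = 3.3925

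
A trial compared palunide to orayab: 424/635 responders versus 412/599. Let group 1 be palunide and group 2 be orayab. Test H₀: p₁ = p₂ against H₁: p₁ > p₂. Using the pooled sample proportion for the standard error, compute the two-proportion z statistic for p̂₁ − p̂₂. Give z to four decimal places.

p̂₁ = 424/635 ≈ 0.667717, p̂₂ = 412/599 ≈ 0.687813.
Pooled p̂ = (424+412)/(635+599) = 836/1234 = 0.677472.
SE = √(0.218504 × 0.00324425) = 0.026625.
z = (0.667717 − 0.687813)/0.026625 = -0.020096/0.026625 = -0.7548.
p-value = P(Z > -0.755) ≈ 0.7748.

z = -0.7548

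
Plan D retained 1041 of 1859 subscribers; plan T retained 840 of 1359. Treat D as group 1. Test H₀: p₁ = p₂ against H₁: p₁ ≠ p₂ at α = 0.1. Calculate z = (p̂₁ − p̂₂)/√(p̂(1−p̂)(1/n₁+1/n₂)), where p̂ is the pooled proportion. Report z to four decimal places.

p̂₁ = 1041/1859 ≈ 0.5599785, p̂₂ = 840/1359 ≈ 0.6181015.
Pooled p̂ = (1041+840)/(1859+1359) = 1881/3218 = 0.5845245.
SE = √(0.242856 × 0.00127376) = 0.0175880.
z = (0.5599785 − 0.6181015)/0.0175880 = -0.0581230/0.0175880 = -3.3047.
Two-sided p-value ≈ 2·Φ(−3.305) = 0.0010. With α = 0.1, reject H₀.

z = -3.3047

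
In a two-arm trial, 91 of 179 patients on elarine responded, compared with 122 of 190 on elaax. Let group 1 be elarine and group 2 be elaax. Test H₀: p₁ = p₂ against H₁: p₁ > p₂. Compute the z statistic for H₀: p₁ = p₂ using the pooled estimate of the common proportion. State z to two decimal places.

z = -2.60

p̂₁ = 91/179 ≈ 0.5084, p̂₂ = 122/190 ≈ 0.6421.
Pooled p̂ = (91+122)/(179+190) = 213/369 = 0.5772.
SE = √(p̂(1−p̂)(1/n₁+1/n₂)) = √(0.5772·0.4228·0.0108498) = √(0.00264771) = 0.0515.
z = (0.5084 − 0.6421)/0.0515 = -0.1337/0.0515 = -2.60.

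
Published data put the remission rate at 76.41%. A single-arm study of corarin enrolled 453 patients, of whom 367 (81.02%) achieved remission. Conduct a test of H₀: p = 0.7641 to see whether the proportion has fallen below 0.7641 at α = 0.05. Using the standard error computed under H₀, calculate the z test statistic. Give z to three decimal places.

p̂ = 367/453 = 0.810155.
SE = √(p₀(1−p₀)/n) = √(0.18025/453) = 0.019948.
z = (0.810155 − 0.7641)/0.019948 = 0.046055/0.019948 = 2.309.
p-value = P(Z < 2.309) ≈ 0.9895. With α = 0.05, fail to reject H₀.

z = 2.309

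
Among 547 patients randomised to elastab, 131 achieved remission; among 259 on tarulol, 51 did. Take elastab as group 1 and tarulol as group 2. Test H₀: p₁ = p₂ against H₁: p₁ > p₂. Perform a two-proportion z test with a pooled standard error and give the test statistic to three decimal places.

p̂₁ = 131/547 ≈ 0.23949, p̂₂ = 51/259 ≈ 0.19691.
Pooled p̂ = (131+51)/(547+259) = 182/806 = 0.22581.
SE = √(0.174818 × 0.00568916) = 0.03154.
z = (0.23949 − 0.19691)/0.03154 = 0.04258/0.03154 = 1.350.

z = 1.350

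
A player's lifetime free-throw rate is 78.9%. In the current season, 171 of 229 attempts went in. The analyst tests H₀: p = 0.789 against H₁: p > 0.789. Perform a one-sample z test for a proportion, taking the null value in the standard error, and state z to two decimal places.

p̂ = 171/229 ≈ 0.7467.
Under H₀, SE = √(0.789·0.211/229) = √(0.000726983) = 0.0270.
z = (0.7467 − 0.789)/0.0270 = -0.0423/0.0270 = -1.57.
p-value = P(Z > -1.568) ≈ 0.9415.

z = -1.57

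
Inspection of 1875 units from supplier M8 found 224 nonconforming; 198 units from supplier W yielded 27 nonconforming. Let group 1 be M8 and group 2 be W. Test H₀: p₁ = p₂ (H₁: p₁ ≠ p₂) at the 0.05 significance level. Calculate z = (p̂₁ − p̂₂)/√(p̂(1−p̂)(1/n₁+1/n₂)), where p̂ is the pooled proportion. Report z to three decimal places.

z = -0.693

p̂₁ = 224/1875 ≈ 0.11947, p̂₂ = 27/198 ≈ 0.13636.
Pooled p̂ = (224+27)/(1875+198) = 251/2073 = 0.12108.
SE = √(p̂(1−p̂)(1/n₁+1/n₂)) = √(0.12108·0.87892·0.00558384) = √(0.000594232) = 0.02438.
z = (0.11947 − 0.13636)/0.02438 = -0.01689/0.02438 = -0.693.
p-value = 2·P(Z > 0.693) ≈ 0.4882. With α = 0.05, fail to reject H₀.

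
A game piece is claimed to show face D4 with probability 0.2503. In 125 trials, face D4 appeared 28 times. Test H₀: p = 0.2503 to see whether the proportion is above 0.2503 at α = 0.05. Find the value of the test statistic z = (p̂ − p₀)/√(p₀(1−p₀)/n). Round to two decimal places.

p̂ = 28/125 ≈ 0.2240.
SE = √(p₀(1−p₀)/n) = √(0.18765/125) = 0.0387.
z = (0.2240 − 0.2503)/0.0387 = -0.0263/0.0387 = -0.68.
p-value = P(Z > -0.679) ≈ 0.7514; since p > α = 0.05, fail to reject H₀.

z = -0.68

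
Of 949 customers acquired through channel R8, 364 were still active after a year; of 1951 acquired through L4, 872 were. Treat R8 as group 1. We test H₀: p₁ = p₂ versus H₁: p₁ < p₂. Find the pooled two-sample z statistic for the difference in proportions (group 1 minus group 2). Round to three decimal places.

p̂₁ = 364/949 ≈ 0.38356, p̂₂ = 872/1951 ≈ 0.44695.
Pooled p̂ = (364+872)/(949+1951) = 1236/2900 = 0.42621.
SE = √(0.244555 × 0.0015663) = 0.01957.
z = (0.38356 − 0.44695)/0.01957 = -0.06339/0.01957 = -3.239.

z = -3.239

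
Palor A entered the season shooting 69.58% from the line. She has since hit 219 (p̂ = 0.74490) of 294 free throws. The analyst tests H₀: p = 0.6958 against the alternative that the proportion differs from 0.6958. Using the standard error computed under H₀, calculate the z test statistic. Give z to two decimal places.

z = 1.83

p̂ = 219/294 = 0.7449.
Under H₀, SE = √(0.6958·0.3042/294) = √(0.00071994) = 0.0268.
z = (0.7449 − 0.6958)/0.0268 = 0.0491/0.0268 = 1.83.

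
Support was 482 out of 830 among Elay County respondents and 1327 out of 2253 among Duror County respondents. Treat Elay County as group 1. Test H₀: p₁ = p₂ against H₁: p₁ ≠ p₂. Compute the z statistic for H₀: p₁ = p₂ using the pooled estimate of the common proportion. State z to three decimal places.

z = -0.414

p̂₁ = 482/830 = 0.58072, p̂₂ = 1327/2253 = 0.58899.
Pooled p̂ = (482+1327)/(830+2253) = 1809/3083 = 0.58677.
SE = √(p̂(1−p̂)(1/n₁+1/n₂)) = √(0.58677·0.41323·0.00164867) = √(0.000399756) = 0.01999.
z = (0.58072 − 0.58899)/0.01999 = -0.00827/0.01999 = -0.414.
Two-sided p-value ≈ 2·Φ(−0.414) = 0.6792.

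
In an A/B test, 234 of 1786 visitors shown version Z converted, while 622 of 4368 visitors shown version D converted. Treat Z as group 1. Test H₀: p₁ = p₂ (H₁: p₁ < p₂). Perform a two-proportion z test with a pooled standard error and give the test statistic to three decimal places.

z = -1.171

p̂₁ = 234/1786 = 0.13102, p̂₂ = 622/4368 = 0.14240.
Pooled p̂ = (234+622)/(1786+4368) = 856/6154 = 0.13910.
SE = √(0.119749 × 0.000788848) = 0.00972.
z = (0.13102 − 0.14240)/0.00972 = -0.01138/0.00972 = -1.171.
p-value = P(Z < -1.171) ≈ 0.1208.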